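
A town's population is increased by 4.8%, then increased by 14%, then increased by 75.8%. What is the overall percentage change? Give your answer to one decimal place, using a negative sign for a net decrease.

110.0%

The combined multiplier is 1.048 × 1.14 × 1.758 = 2.10031776.
That corresponds to an increase of 110.0%.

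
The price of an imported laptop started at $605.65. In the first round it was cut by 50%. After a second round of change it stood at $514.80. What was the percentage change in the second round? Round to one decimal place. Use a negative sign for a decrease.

70.0%

After the first round: $605.65 × 0.5 = $302.825.
Second-round multiplier: $514.80 ÷ $302.825 ≈ 1.69999.
That is a change of 70.0%.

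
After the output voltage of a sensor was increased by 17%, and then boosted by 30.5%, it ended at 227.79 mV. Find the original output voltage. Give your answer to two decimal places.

149.19 mV

Undoing the 30.5% increase: 227.79 ÷ 1.305 ≈ 174.551724.
Undoing the 17% increase: 174.551724 ÷ 1.17 ≈ 149.19 mV.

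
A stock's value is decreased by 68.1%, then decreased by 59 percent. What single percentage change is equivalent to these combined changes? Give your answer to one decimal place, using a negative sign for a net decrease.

The combined multiplier is 0.319 × 0.41 = 0.13079.
That corresponds to a decrease of 86.9%.

-86.9%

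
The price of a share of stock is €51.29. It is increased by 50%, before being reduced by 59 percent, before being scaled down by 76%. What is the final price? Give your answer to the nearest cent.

After the 50% increase: €51.29 × 1.5 = €76.935.
Apply the 59% decrease: €76.935 × 0.41 = €31.54335.
After the 76% decrease: €31.54335 × 0.24 = €7.570404 ≈ €7.57.

€7.57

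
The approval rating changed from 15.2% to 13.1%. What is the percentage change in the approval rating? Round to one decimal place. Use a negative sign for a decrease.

The change is 13.1 − 15.2 = -2.1 percentage points.
Relative to the original 15.2%, that is -2.1 ÷ 15.2 ≈ -13.8%.

-13.8%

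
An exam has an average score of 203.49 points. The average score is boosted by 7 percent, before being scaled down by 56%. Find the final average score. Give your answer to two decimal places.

95.80 points

Apply the 7% increase: 203.49 × 1.07 = 217.7343.
After the 56% decrease: 217.7343 × 0.44 = 95.803092 ≈ 95.80.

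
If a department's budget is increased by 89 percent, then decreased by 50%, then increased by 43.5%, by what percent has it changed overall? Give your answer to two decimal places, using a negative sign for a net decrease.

The combined multiplier is 1.89 × 0.5 × 1.435 = 1.356075.
That corresponds to an increase of 35.61%.

35.61%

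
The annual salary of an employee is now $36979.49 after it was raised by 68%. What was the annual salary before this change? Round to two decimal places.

The overall multiplier applied was 1.68.
So the original annual salary was $36979.49 ÷ 1.68 ≈ $22011.60.

$22011.60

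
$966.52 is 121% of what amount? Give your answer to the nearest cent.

$966.52 ÷ 1.21 ≈ $798.78.

$798.78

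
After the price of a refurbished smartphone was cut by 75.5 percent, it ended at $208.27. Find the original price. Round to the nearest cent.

The overall multiplier applied was 0.245.
So the original price was $208.27 ÷ 0.245 ≈ $850.08.

$850.08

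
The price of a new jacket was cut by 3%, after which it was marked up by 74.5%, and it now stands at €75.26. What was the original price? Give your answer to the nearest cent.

€44.46

Undoing the 74.5% increase: €75.26 ÷ 1.745 ≈ €43.12894.
Undoing the 3% decrease: €43.12894 ÷ 0.97 ≈ €44.46.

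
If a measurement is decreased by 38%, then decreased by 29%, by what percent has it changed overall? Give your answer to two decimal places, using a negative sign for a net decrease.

-55.98%

The combined multiplier is 0.62 × 0.71 = 0.4402.
That corresponds to a decrease of 55.98%.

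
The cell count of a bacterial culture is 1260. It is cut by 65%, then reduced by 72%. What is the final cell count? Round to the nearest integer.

123

Apply the 65% decrease: 1260 × 0.35 = 441.
After the 72% decrease: 441 × 0.28 = 123.48 ≈ 123.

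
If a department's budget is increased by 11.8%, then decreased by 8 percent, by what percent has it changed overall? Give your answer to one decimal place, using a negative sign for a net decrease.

2.9%

The combined multiplier is 1.118 × 0.92 = 1.02856.
That corresponds to an increase of 2.9%.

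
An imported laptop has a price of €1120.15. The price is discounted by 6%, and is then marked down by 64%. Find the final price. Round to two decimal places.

Each change multiplies by a factor: 0.94 × 0.36 = 0.3384.
€1120.15 × 0.3384 = €379.05876 ≈ €379.06.

€379.06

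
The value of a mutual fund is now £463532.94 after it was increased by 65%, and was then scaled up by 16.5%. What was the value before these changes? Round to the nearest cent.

The overall multiplier applied was 1.65 × 1.165 = 1.92225.
So the original value was £463532.94 ÷ 1.92225 ≈ £241140.82.

£241140.82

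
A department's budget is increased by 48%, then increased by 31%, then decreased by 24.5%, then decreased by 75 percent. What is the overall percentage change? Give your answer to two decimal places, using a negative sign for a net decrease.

-63.41%

The combined multiplier is 1.48 × 1.31 × 0.755 × 0.25 = 0.3659485.
That corresponds to a decrease of 63.41%.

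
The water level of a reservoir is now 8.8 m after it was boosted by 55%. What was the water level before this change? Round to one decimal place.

The overall multiplier applied was 1.55.
So the original water level was 8.8 ÷ 1.55 ≈ 5.7 m.

5.7 m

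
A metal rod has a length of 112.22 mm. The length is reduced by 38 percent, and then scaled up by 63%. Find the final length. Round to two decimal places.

Apply the 38% decrease: 112.22 × 0.62 = 69.5764.
Apply the 63% increase: 69.5764 × 1.63 = 113.409532 ≈ 113.41.

113.41 mm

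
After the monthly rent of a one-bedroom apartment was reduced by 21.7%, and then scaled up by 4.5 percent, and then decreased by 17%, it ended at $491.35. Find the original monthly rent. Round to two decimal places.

The overall multiplier applied was 0.783 × 1.045 × 0.83 = 0.67913505.
So the original monthly rent was $491.35 ÷ 0.67913505 ≈ $723.49.

$723.49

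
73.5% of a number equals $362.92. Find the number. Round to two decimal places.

$362.92 ÷ 0.735 ≈ $493.77.

$493.77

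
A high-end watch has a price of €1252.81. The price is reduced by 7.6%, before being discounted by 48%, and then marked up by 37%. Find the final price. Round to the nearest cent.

Each change multiplies by a factor: 0.924 × 0.52 × 1.37 = 0.6582576.
€1252.81 × 0.6582576 = €824.671703856 ≈ €824.67.

€824.67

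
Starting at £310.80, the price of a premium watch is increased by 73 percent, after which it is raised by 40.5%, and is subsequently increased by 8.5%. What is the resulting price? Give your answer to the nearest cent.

£819.66

Apply the 73% increase: £310.80 × 1.73 = £537.684.
After the 40.5% increase: £537.684 × 1.405 = £755.44602.
Apply the 8.5% increase: £755.44602 × 1.085 = £819.6589317 ≈ £819.66.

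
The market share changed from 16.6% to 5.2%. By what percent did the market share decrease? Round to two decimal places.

The change is 5.2 − 16.6 = -11.4 percentage points.
Relative to the original 16.6%, that is -11.4 ÷ 16.6 ≈ -68.67%.
So the market share fell by 68.67%.

68.67%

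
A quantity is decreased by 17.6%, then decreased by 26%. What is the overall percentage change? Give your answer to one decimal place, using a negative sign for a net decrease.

A 17.6% decrease multiplies by 0.824.
Then a 26% decrease: 0.824 × 0.74 = 0.60976.
Overall factor 0.60976, i.e. -39.0%.

-39.0%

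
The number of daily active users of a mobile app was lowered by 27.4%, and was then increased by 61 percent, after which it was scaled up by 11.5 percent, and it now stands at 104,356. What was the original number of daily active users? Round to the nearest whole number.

80,072

Undoing the 11.5% increase: 104,356 ÷ 1.115 ≈ 93592.825112.
Undoing the 61% increase: 93592.825112 ÷ 1.61 ≈ 58132.189511.
Undoing the 27.4% decrease: 58132.189511 ÷ 0.726 ≈ 80,072.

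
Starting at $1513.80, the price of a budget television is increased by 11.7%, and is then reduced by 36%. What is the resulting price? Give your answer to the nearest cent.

$1082.19

Each change multiplies by a factor: 1.117 × 0.64 = 0.71488.
$1513.80 × 0.71488 = $1082.185344 ≈ $1082.19.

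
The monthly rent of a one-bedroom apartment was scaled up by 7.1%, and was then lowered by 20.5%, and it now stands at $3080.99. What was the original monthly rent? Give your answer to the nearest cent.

Undoing the 20.5% decrease: $3080.99 ÷ 0.795 ≈ $3875.459119.
Undoing the 7.1% increase: $3875.459119 ÷ 1.071 ≈ $3618.54.

$3618.54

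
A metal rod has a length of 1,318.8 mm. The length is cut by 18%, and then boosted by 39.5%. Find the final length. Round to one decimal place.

Apply the 18% decrease: 1,318.8 × 0.82 = 1081.416.
39.5% increase: 1081.416 × 1.395 = 1508.57532 ≈ 1,508.6.

1,508.6 mm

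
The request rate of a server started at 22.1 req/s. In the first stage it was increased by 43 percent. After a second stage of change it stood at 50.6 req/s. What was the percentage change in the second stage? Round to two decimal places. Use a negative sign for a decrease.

After the first stage: 22.1 × 1.43 = 31.603.
Second-stage multiplier: 50.6 ÷ 31.603 ≈ 1.601114.
That is a change of 60.11%.

60.11%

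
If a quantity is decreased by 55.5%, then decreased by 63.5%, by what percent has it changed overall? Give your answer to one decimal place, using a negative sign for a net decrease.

A 55.5% decrease multiplies by 0.445.
Then a 63.5% decrease: 0.445 × 0.365 = 0.162425.
Overall factor 0.162425, i.e. -83.8%.

-83.8%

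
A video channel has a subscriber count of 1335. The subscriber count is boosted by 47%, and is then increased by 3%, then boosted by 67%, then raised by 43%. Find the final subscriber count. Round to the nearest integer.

4827

Each change multiplies by a factor: 1.47 × 1.03 × 1.67 × 1.43 = 3.61582221.
1335 × 3.61582221 = 4827.12265035 ≈ 4827.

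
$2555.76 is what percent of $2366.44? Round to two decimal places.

$2555.76 ÷ $2366.44 ≈ 108.00%.

108.00%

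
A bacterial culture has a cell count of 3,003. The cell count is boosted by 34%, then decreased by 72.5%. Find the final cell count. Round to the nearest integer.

1,107

Each change multiplies by a factor: 1.34 × 0.275 = 0.3685.
3,003 × 0.3685 = 1106.6055 ≈ 1,107.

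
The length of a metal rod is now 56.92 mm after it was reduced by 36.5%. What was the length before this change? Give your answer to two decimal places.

89.64 mm

The overall multiplier applied was 0.635.
So the original length was 56.92 ÷ 0.635 ≈ 89.64 mm.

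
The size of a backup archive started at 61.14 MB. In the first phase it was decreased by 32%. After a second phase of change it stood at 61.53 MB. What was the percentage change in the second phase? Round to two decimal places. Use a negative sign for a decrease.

48.00%

After the first phase: 61.14 × 0.68 = 41.5752.
Second-phase multiplier: 61.53 ÷ 41.5752 ≈ 1.479969.
That is a change of 48.00%.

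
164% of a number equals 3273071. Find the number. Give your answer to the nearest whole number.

1995775

3273071 ÷ 1.64 = 1995775.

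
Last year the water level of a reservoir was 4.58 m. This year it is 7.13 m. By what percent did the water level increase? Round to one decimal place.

55.7%

Change: 7.13 − 4.58 = 2.55.
Relative to the original: 2.55 ÷ 4.58 ≈ 55.7%.
So the water level increased by 55.7%.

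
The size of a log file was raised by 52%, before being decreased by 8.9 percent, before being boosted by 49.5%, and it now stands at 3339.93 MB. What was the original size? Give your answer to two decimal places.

1613.37 MB

The overall multiplier applied was 1.52 × 0.911 × 1.495 = 2.0701564.
So the original size was 3339.93 ÷ 2.0701564 ≈ 1613.37 MB.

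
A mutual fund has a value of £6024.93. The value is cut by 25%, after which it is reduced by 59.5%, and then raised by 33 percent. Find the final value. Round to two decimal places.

Apply the 25% decrease: £6024.93 × 0.75 = £4518.6975.
After the 59.5% decrease: £4518.6975 × 0.405 = £1830.0724875.
After the 33% increase: £1830.0724875 × 1.33 = £2433.996408375 ≈ £2434.00.

£2434.00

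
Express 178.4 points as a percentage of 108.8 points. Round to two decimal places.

163.97%

178.4 points ÷ 108.8 points ≈ 163.97%.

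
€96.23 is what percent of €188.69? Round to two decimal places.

51.00%

€96.23 ÷ €188.69 ≈ 51.00%.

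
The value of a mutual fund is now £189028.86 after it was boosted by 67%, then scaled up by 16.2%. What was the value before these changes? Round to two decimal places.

The overall multiplier applied was 1.67 × 1.162 = 1.94054.
So the original value was £189028.86 ÷ 1.94054 ≈ £97410.44.

£97410.44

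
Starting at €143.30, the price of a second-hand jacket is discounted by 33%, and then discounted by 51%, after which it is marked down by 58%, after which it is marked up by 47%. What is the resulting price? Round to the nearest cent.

€29.05

Each change multiplies by a factor: 0.67 × 0.49 × 0.42 × 1.47 = 0.20269242.
€143.30 × 0.20269242 = €29.045823786 ≈ €29.05.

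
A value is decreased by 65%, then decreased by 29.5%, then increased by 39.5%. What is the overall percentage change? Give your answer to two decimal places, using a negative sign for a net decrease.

The combined multiplier is 0.35 × 0.705 × 1.395 = 0.34421625.
That corresponds to a decrease of 65.58%.

-65.58%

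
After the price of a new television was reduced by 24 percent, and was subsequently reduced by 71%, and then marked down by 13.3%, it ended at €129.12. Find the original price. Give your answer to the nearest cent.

Undoing the 13.3% decrease: €129.12 ÷ 0.867 ≈ €148.927336.
Undoing the 71% decrease: €148.927336 ÷ 0.29 ≈ €513.542538.
Undoing the 24% decrease: €513.542538 ÷ 0.76 ≈ €675.71.

€675.71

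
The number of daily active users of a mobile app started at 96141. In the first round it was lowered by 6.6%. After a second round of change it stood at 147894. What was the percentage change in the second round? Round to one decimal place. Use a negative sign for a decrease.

64.7%

After the first round: 96141 × 0.934 = 89795.694.
Second-round multiplier: 147894 ÷ 89795.694 ≈ 1.64701.
That is a change of 64.7%.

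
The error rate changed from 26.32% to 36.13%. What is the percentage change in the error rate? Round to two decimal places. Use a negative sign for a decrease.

37.27%

The change is 36.13 − 26.32 = 9.81 percentage points.
Relative to the original 26.32%, that is 9.81 ÷ 26.32 ≈ 37.27%.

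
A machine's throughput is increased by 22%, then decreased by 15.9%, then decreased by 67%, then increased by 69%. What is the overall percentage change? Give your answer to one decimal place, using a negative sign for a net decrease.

-42.8%

A 22% increase multiplies by 1.22.
Then a 15.9% decrease: 1.22 × 0.841 = 1.02602.
Then a 67% decrease: 1.02602 × 0.33 = 0.3385866.
Then a 69% increase: 0.3385866 × 1.69 = 0.572211354.
Overall factor 0.572211354, i.e. -42.8%.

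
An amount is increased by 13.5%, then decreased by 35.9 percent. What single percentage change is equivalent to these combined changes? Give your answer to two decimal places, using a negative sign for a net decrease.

The combined multiplier is 1.135 × 0.641 = 0.727535.
That corresponds to a decrease of 27.25%.

-27.25%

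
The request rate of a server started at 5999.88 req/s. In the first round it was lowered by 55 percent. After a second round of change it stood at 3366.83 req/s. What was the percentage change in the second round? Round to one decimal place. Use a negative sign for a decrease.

After the first round: 5999.88 × 0.45 = 2699.946.
Second-round multiplier: 3366.83 ÷ 2699.946 ≈ 1.247.
That is a change of 24.7%.

24.7%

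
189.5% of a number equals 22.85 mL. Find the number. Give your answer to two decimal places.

22.85 mL ÷ 1.895 ≈ 12.06 mL.

12.06 mL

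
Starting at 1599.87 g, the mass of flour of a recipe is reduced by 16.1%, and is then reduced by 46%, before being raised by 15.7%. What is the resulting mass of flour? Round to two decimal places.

838.64 g

16.1% decrease: 1599.87 × 0.839 = 1342.29093.
46% decrease: 1342.29093 × 0.54 = 724.8371022.
Apply the 15.7% increase: 724.8371022 × 1.157 = 838.6365272454 ≈ 838.64.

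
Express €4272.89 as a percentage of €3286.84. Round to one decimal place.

€4272.89 ÷ €3286.84 ≈ 130.0%.

130.0%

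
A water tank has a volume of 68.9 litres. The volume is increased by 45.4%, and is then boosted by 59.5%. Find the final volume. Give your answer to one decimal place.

45.4% increase: 68.9 × 1.454 = 100.1806.
After the 59.5% increase: 100.1806 × 1.595 = 159.788057 ≈ 159.8.

159.8 litres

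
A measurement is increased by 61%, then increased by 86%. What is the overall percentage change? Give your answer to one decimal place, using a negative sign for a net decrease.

199.5%

The combined multiplier is 1.61 × 1.86 = 2.9946.
That corresponds to an increase of 199.5%.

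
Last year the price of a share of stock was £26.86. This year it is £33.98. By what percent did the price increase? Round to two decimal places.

26.51%

Change: £33.98 − £26.86 = £7.12.
Relative to the original: £7.12 ÷ £26.86 ≈ 26.51%.
So the price increased by 26.51%.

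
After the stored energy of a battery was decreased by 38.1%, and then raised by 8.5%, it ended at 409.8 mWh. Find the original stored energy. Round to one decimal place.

Undoing the 8.5% increase: 409.8 ÷ 1.085 ≈ 377.695853.
Undoing the 38.1% decrease: 377.695853 ÷ 0.619 ≈ 610.2 mWh.

610.2 mWh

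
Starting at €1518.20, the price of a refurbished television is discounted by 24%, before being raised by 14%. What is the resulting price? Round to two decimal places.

Apply the 24% decrease: €1518.20 × 0.76 = €1153.832.
After the 14% increase: €1153.832 × 1.14 = €1315.36848 ≈ €1315.37.

€1315.37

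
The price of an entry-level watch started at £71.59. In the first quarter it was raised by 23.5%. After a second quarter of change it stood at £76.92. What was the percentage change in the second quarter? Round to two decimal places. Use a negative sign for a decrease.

-13.00%

After the first quarter: £71.59 × 1.235 = £88.41365.
Second-quarter multiplier: £76.92 ÷ £88.41365 ≈ 0.870001.
That is a change of -13.00%.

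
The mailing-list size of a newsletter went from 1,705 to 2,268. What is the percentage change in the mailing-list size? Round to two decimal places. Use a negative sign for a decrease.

Change: 2,268 − 1,705 = 563.
Relative to the original: 563 ÷ 1,705 ≈ 33.02%.

33.02%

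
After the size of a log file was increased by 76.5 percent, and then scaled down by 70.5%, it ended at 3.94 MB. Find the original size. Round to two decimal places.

The overall multiplier applied was 1.765 × 0.295 = 0.520675.
So the original size was 3.94 ÷ 0.520675 ≈ 7.57 MB.

7.57 MB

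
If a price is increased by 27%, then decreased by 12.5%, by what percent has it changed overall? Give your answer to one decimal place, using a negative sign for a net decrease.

11.1%

The combined multiplier is 1.27 × 0.875 = 1.11125.
That corresponds to an increase of 11.1%.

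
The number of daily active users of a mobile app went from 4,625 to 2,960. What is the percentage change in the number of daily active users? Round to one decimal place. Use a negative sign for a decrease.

Change: 2,960 − 4,625 = -1,665.
Relative to the original: -1,665 ÷ 4,625 = -36.0%.

-36.0%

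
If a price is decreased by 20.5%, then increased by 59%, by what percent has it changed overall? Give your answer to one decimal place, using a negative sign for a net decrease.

26.4%

The combined multiplier is 0.795 × 1.59 = 1.26405.
That corresponds to an increase of 26.4%.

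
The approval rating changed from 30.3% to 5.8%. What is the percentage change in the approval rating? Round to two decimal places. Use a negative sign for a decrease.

The change is 5.8 − 30.3 = -24.5 percentage points.
Relative to the original 30.3%, that is -24.5 ÷ 30.3 ≈ -80.86%.

-80.86%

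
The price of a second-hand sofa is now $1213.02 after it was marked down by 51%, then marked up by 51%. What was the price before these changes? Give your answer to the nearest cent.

Undoing the 51% increase: $1213.02 ÷ 1.51 ≈ $803.324503.
Undoing the 51% decrease: $803.324503 ÷ 0.49 ≈ $1639.44.

$1639.44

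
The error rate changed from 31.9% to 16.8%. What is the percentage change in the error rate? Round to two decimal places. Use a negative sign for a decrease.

-47.34%

The change is 16.8 − 31.9 = -15.1 percentage points.
Relative to the original 31.9%, that is -15.1 ÷ 31.9 ≈ -47.34%.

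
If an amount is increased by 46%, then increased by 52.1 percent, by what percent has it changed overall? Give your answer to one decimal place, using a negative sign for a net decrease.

A 46% increase multiplies by 1.46.
Then a 52.1% increase: 1.46 × 1.521 = 2.22066.
Overall factor 2.22066, i.e. 122.1%.

122.1%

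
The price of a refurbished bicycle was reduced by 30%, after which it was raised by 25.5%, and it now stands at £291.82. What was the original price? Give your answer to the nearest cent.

The overall multiplier applied was 0.7 × 1.255 = 0.8785.
So the original price was £291.82 ÷ 0.8785 ≈ £332.18.

£332.18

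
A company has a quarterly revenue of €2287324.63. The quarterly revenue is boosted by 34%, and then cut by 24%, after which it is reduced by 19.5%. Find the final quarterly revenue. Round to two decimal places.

Apply the 34% increase: €2287324.63 × 1.34 = €3065015.0042.
After the 24% decrease: €3065015.0042 × 0.76 = €2329411.403192.
19.5% decrease: €2329411.403192 × 0.805 = €1875176.17956956 ≈ €1875176.18.

€1875176.18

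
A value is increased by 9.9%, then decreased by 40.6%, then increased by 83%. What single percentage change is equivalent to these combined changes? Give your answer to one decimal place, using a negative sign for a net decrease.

A 9.9% increase multiplies by 1.099.
Then a 40.6% decrease: 1.099 × 0.594 = 0.652806.
Then an 83% increase: 0.652806 × 1.83 = 1.19463498.
Overall factor 1.19463498, i.e. 19.5%.

19.5%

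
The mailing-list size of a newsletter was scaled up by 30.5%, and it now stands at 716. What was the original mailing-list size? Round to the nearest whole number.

The overall multiplier applied was 1.305.
So the original mailing-list size was 716 ÷ 1.305 ≈ 549.

549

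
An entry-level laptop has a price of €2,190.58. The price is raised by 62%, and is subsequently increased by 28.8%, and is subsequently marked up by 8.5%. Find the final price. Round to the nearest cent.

62% increase: €2,190.58 × 1.62 = €3548.7396.
After the 28.8% increase: €3548.7396 × 1.288 = €4570.7766048.
After the 8.5% increase: €4570.7766048 × 1.085 = €4959.292616208 ≈ €4,959.29.

€4,959.29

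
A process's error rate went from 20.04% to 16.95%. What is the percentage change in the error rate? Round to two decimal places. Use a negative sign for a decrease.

-15.42%

The change is 16.95 − 20.04 = -3.09 percentage points.
Relative to the original 20.04%, that is -3.09 ÷ 20.04 ≈ -15.42%.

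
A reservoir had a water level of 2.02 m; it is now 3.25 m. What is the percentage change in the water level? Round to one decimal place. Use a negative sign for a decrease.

Change: 3.25 − 2.02 = 1.23.
Relative to the original: 1.23 ÷ 2.02 ≈ 60.9%.

60.9%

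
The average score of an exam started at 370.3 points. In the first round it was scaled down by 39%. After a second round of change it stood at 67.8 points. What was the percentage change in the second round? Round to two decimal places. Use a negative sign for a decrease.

After the first round: 370.3 × 0.61 = 225.883.
Second-round multiplier: 67.8 ÷ 225.883 ≈ 0.300155.
That is a change of -69.98%.

-69.98%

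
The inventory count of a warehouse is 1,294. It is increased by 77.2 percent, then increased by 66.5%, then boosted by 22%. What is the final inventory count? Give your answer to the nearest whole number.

After the 77.2% increase: 1,294 × 1.772 = 2292.968.
Apply the 66.5% increase: 2292.968 × 1.665 = 3817.79172.
22% increase: 3817.79172 × 1.22 = 4657.7058984 ≈ 4,658.

4,658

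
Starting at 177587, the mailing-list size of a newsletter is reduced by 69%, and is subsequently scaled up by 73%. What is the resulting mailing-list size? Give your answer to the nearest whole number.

Each change multiplies by a factor: 0.31 × 1.73 = 0.5363.
177587 × 0.5363 = 95239.9081 ≈ 95240.

95240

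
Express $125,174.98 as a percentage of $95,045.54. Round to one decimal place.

$125,174.98 ÷ $95,045.54 ≈ 131.7%.

131.7%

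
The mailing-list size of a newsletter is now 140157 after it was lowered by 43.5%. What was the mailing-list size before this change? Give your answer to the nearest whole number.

The overall multiplier applied was 0.565.
So the original mailing-list size was 140157 ÷ 0.565 ≈ 248065.

248065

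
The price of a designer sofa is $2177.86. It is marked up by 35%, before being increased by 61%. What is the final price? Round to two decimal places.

$4733.58

Each change multiplies by a factor: 1.35 × 1.61 = 2.1735.
$2177.86 × 2.1735 = $4733.57871 ≈ $4733.58.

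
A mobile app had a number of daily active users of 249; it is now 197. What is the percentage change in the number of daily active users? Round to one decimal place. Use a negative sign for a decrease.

-20.9%

Change: 197 − 249 = -52.
Relative to the original: -52 ÷ 249 ≈ -20.9%.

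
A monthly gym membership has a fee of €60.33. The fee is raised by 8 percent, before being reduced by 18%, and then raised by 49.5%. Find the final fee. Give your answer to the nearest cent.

8% increase: €60.33 × 1.08 = €65.1564.
Apply the 18% decrease: €65.1564 × 0.82 = €53.428248.
Apply the 49.5% increase: €53.428248 × 1.495 = €79.87523076 ≈ €79.88.

€79.88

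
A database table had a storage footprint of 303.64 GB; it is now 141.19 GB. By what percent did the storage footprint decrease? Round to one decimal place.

53.5%

Change: 141.19 − 303.64 = -162.45.
Relative to the original: -162.45 ÷ 303.64 ≈ -53.5%.
So the storage footprint decreased by 53.5%.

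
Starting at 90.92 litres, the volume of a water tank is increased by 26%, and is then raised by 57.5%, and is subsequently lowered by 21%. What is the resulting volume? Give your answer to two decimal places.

Apply the 26% increase: 90.92 × 1.26 = 114.5592.
Apply the 57.5% increase: 114.5592 × 1.575 = 180.43074.
After the 21% decrease: 180.43074 × 0.79 = 142.5402846 ≈ 142.54.

142.54 litres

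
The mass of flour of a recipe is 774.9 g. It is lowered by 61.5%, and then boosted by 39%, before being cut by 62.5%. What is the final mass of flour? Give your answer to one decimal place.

155.5 g

Each change multiplies by a factor: 0.385 × 1.39 × 0.375 = 0.20068125.
774.9 × 0.20068125 = 155.507900625 ≈ 155.5.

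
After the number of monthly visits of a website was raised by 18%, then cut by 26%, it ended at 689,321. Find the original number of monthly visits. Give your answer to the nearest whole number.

789,419

The overall multiplier applied was 1.18 × 0.74 = 0.8732.
So the original number of monthly visits was 689,321 ÷ 0.8732 ≈ 789,419.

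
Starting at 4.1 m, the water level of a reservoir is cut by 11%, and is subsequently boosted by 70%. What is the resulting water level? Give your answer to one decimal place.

6.2 m

Each change multiplies by a factor: 0.89 × 1.7 = 1.513.
4.1 × 1.513 = 6.2033 ≈ 6.2.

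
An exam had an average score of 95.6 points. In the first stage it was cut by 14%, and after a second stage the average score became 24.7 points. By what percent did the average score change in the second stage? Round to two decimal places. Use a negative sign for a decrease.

After the first stage: 95.6 × 0.86 = 82.216.
Second-stage multiplier: 24.7 ÷ 82.216 ≈ 0.300428.
That is a change of -69.96%.

-69.96%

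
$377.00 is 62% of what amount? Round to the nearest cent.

$377.00 ÷ 0.62 ≈ $608.06.

$608.06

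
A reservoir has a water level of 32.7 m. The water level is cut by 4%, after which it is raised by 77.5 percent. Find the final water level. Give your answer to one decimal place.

Apply the 4% decrease: 32.7 × 0.96 = 31.392.
After the 77.5% increase: 31.392 × 1.775 = 55.7208 ≈ 55.7.

55.7 m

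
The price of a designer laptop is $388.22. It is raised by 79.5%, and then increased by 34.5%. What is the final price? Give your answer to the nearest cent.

Each change multiplies by a factor: 1.795 × 1.345 = 2.414275.
$388.22 × 2.414275 = $937.2698405 ≈ $937.27.

$937.27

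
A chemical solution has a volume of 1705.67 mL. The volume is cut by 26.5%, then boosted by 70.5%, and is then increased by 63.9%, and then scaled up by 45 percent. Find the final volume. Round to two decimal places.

After the 26.5% decrease: 1705.67 × 0.735 = 1253.66745.
Apply the 70.5% increase: 1253.66745 × 1.705 = 2137.50300225.
After the 63.9% increase: 2137.50300225 × 1.639 = 3503.36742068775.
45% increase: 3503.36742068775 × 1.45 = 5079.8827599972375 ≈ 5079.88.

5079.88 mL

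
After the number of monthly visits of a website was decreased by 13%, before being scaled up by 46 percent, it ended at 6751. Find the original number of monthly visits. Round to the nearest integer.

5315

The overall multiplier applied was 0.87 × 1.46 = 1.2702.
So the original number of monthly visits was 6751 ÷ 1.2702 ≈ 5315.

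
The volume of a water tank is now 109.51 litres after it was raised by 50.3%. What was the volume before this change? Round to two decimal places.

The overall multiplier applied was 1.503.
So the original volume was 109.51 ÷ 1.503 ≈ 72.86 litres.

72.86 litres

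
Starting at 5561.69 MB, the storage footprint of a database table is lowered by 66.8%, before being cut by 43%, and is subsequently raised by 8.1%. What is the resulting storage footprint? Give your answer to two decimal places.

1137.75 MB

Each change multiplies by a factor: 0.332 × 0.57 × 1.081 = 0.20456844.
5561.69 × 0.20456844 = 1137.7462470636 ≈ 1137.75.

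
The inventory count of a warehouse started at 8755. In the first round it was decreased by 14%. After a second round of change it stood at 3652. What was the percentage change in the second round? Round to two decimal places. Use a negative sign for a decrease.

-51.50%

After the first round: 8755 × 0.86 = 7529.3.
Second-round multiplier: 3652 ÷ 7529.3 ≈ 0.485038.
That is a change of -51.50%.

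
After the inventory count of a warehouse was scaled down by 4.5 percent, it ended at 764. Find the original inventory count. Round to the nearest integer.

800

The overall multiplier applied was 0.955.
So the original inventory count was 764 ÷ 0.955 = 800.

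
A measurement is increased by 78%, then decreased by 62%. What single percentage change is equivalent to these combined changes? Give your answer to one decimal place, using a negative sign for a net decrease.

The combined multiplier is 1.78 × 0.38 = 0.6764.
That corresponds to a decrease of 32.4%.

-32.4%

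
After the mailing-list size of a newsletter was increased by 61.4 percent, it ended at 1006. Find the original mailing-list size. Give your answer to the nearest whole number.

623

The overall multiplier applied was 1.614.
So the original mailing-list size was 1006 ÷ 1.614 ≈ 623.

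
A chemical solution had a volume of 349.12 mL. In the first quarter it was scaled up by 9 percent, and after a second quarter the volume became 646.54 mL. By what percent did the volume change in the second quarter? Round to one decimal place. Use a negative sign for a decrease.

After the first quarter: 349.12 × 1.09 = 380.5408.
Second-quarter multiplier: 646.54 ÷ 380.5408 ≈ 1.699.
That is a change of 69.9%.

69.9%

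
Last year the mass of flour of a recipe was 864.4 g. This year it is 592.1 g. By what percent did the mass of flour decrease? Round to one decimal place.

Change: 592.1 − 864.4 = -272.3.
Relative to the original: -272.3 ÷ 864.4 ≈ -31.5%.
So the mass of flour decreased by 31.5%.

31.5%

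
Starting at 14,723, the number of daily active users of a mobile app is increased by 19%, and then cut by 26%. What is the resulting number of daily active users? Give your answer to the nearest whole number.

After the 19% increase: 14,723 × 1.19 = 17520.37.
Apply the 26% decrease: 17520.37 × 0.74 = 12965.0738 ≈ 12,965.

12,965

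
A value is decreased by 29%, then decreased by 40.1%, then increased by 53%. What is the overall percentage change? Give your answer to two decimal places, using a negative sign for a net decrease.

A 29% decrease multiplies by 0.71.
Then a 40.1% decrease: 0.71 × 0.599 = 0.42529.
Then a 53% increase: 0.42529 × 1.53 = 0.6506937.
Overall factor 0.6506937, i.e. -34.93%.

-34.93%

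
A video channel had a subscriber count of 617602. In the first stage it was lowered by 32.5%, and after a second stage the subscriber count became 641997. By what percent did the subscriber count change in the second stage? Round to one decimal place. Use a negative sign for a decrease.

After the first stage: 617602 × 0.675 = 416881.35.
Second-stage multiplier: 641997 ÷ 416881.35 ≈ 1.54.
That is a change of 54.0%.

54.0%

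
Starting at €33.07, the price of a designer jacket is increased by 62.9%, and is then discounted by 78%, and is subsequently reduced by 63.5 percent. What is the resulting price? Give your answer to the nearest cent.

62.9% increase: €33.07 × 1.629 = €53.87103.
78% decrease: €53.87103 × 0.22 = €11.8516266.
63.5% decrease: €11.8516266 × 0.365 = €4.325843709 ≈ €4.33.

€4.33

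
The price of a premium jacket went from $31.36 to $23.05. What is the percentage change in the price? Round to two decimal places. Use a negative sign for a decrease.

-26.50%

Change: $23.05 − $31.36 = -$8.31.
Relative to the original: -$8.31 ÷ $31.36 ≈ -26.50%.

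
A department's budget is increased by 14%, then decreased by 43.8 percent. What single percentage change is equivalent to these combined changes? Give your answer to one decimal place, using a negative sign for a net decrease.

-35.9%

A 14% increase multiplies by 1.14.
Then a 43.8% decrease: 1.14 × 0.562 = 0.64068.
Overall factor 0.64068, i.e. -35.9%.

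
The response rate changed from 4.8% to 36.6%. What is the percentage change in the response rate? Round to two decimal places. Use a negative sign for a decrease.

662.50%

The change is 36.6 − 4.8 = 31.8 percentage points.
Relative to the original 4.8%, that is 31.8 ÷ 4.8 = 662.50%.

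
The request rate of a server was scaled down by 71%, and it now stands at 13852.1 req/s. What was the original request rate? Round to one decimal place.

47765.9 req/s

The overall multiplier applied was 0.29.
So the original request rate was 13852.1 ÷ 0.29 ≈ 47765.9 req/s.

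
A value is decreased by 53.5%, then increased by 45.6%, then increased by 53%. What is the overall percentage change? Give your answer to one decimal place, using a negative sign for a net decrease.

3.6%

The combined multiplier is 0.465 × 1.456 × 1.53 = 1.0358712.
That corresponds to an increase of 3.6%.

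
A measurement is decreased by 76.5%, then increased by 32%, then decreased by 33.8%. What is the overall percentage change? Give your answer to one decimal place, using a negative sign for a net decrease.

-79.5%

A 76.5% decrease multiplies by 0.235.
Then a 32% increase: 0.235 × 1.32 = 0.3102.
Then a 33.8% decrease: 0.3102 × 0.662 = 0.2053524.
Overall factor 0.2053524, i.e. -79.5%.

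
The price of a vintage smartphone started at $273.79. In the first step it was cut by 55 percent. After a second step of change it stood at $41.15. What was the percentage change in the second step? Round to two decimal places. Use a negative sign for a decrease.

-66.60%

After the first step: $273.79 × 0.45 = $123.2055.
Second-step multiplier: $41.15 ÷ $123.2055 ≈ 0.333995.
That is a change of -66.60%.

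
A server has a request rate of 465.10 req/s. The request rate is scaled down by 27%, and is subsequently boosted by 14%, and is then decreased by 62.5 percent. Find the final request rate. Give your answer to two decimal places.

145.15 req/s

Each change multiplies by a factor: 0.73 × 1.14 × 0.375 = 0.312075.
465.10 × 0.312075 = 145.1460825 ≈ 145.15.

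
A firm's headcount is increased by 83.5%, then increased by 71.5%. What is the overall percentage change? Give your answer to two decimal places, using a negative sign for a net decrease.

An 83.5% increase multiplies by 1.835.
Then a 71.5% increase: 1.835 × 1.715 = 3.147025.
Overall factor 3.147025, i.e. 214.70%.

214.70%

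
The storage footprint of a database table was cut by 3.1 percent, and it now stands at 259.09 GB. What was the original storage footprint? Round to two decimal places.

The overall multiplier applied was 0.969.
So the original storage footprint was 259.09 ÷ 0.969 ≈ 267.38 GB.

267.38 GB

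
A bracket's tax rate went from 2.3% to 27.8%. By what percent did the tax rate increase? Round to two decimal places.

1108.70%

The change is 27.8 − 2.3 = 25.5 percentage points.
Relative to the original 2.3%, that is 25.5 ÷ 2.3 ≈ 1108.70%.
So the tax rate rose by 1108.70%.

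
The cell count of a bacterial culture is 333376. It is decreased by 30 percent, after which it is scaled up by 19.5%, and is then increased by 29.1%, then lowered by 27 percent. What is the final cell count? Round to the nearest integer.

262815

Each change multiplies by a factor: 0.7 × 1.195 × 1.291 × 0.73 = 0.788342695.
333376 × 0.788342695 = 262814.53428832 ≈ 262815.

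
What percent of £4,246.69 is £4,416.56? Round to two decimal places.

£4,416.56 ÷ £4,246.69 ≈ 104.00%.

104.00%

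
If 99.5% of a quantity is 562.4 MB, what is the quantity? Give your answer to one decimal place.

565.2 MB

562.4 MB ÷ 0.995 ≈ 565.2 MB.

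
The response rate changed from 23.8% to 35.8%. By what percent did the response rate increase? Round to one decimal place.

The change is 35.8 − 23.8 = 12.0 percentage points.
Relative to the original 23.8%, that is 12.0 ÷ 23.8 ≈ 50.4%.
So the response rate rose by 50.4%.

50.4%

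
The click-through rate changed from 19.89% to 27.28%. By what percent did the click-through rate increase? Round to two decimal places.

37.15%

The change is 27.28 − 19.89 = 7.39 percentage points.
Relative to the original 19.89%, that is 7.39 ÷ 19.89 ≈ 37.15%.
So the click-through rate rose by 37.15%.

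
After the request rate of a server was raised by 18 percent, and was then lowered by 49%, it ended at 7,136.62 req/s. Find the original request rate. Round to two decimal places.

11,858.79 req/s

The overall multiplier applied was 1.18 × 0.51 = 0.6018.
So the original request rate was 7,136.62 ÷ 0.6018 ≈ 11,858.79 req/s.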